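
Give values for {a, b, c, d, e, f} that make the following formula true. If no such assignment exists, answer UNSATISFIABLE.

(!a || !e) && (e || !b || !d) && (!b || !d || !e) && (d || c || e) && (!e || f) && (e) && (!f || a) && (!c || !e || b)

(e) alone gives e = true.
(!a) alone gives a = false.
(f) alone gives f = true.
But (!f) is also a unit clause — contradiction.

UNSATISFIABLE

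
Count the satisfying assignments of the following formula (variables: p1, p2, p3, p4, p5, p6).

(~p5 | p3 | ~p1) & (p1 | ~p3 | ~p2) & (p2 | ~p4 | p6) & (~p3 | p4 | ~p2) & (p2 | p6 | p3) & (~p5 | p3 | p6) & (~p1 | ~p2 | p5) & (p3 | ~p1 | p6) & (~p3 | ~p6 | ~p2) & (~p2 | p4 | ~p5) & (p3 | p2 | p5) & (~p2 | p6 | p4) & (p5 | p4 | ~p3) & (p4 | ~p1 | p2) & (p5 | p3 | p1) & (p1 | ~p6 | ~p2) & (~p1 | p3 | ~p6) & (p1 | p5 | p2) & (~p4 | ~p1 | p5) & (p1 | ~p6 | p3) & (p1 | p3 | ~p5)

There are 2^6 = 64 truth assignments over (p1, p2, p3, p4, p5, p6).
Split on p4. With p4 = 1, the clauses containing p4 are satisfied and ~p4 drops from the rest; 3 of the 2^5 = 32 assignments to the other variables satisfy what remains.
With p4 = 0, by the same count on the reduced clause set, 2 assignments work.
(One model: p1=F, p2=F, p3=T, p4=F, p5=T, p6=F.)
Total: 3 + 2 = 5.

5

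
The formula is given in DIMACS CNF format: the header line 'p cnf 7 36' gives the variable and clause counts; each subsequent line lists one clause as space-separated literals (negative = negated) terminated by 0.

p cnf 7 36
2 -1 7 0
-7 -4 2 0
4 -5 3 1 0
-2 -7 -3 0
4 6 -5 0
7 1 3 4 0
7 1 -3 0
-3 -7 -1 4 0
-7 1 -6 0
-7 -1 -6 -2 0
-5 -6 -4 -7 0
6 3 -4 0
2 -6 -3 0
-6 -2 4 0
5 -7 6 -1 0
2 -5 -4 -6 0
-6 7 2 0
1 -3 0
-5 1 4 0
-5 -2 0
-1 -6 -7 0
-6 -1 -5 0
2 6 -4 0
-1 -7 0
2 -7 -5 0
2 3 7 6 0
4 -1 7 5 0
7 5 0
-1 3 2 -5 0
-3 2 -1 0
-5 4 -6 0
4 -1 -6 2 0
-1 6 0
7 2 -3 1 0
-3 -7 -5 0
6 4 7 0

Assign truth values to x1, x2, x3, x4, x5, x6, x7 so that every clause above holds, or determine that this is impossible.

x1 ↦ False, x2 ↦ True, x3 ↦ False, x4 ↦ False, x5 ↦ False, x6 ↦ False, x7 ↦ True

Branch on x1: set x1 = False.
Unit clause (¬x3) forces x3 = False.
Branch on x4: set x4 = False.
Unit clause (¬x5) forces x5 = False.
Unit clause (x7) forces x7 = True.
Unit clause (¬x6) forces x6 = False.
All clauses hold; x2 can take either value.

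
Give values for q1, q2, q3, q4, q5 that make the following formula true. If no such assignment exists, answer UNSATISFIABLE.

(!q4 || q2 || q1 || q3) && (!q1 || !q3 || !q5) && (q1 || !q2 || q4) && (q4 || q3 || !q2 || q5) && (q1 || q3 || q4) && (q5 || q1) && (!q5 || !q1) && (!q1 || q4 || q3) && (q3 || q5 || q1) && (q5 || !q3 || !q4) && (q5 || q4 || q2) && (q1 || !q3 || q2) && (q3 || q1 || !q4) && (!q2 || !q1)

q1: true, q2: false, q3: false, q4: true, q5: false

Try q5 = false.
The clause (q1) is unit, so q1 = true.
The clause (!q2) is unit, so q2 = false.
The clause (q4) is unit, so q4 = true.
The clause (!q3) is unit, so q3 = false.
Every clause now holds.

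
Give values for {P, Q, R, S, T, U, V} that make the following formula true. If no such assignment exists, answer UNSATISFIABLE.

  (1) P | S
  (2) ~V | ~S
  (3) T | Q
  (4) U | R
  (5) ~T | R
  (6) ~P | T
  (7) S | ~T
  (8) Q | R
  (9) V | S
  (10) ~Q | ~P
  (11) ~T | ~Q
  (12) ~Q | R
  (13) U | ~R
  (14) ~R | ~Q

Case P = 1:
From the singleton clause (T), T = 1.
From the singleton clause (R), R = 1.
From the singleton clause (S), S = 1.
From the singleton clause (~V), V = 0.
From the singleton clause (~Q), Q = 0.
From the singleton clause (U), U = 1.
This assignment satisfies each clause.

P=1, Q=0, R=1, S=1, T=1, U=1, V=0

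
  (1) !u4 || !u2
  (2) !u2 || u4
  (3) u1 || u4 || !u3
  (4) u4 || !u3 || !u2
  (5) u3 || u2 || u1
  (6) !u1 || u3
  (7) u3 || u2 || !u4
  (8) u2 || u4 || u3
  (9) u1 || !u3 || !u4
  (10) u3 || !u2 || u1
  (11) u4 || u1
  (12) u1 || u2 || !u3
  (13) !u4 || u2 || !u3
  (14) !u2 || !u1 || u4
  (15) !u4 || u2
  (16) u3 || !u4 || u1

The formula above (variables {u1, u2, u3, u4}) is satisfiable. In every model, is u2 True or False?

False

Suppose u2 = true.
Unit clause (!u4) forces u4 = false.
But (u4) is also a unit clause — contradiction.
So every satisfying assignment has u2 = False.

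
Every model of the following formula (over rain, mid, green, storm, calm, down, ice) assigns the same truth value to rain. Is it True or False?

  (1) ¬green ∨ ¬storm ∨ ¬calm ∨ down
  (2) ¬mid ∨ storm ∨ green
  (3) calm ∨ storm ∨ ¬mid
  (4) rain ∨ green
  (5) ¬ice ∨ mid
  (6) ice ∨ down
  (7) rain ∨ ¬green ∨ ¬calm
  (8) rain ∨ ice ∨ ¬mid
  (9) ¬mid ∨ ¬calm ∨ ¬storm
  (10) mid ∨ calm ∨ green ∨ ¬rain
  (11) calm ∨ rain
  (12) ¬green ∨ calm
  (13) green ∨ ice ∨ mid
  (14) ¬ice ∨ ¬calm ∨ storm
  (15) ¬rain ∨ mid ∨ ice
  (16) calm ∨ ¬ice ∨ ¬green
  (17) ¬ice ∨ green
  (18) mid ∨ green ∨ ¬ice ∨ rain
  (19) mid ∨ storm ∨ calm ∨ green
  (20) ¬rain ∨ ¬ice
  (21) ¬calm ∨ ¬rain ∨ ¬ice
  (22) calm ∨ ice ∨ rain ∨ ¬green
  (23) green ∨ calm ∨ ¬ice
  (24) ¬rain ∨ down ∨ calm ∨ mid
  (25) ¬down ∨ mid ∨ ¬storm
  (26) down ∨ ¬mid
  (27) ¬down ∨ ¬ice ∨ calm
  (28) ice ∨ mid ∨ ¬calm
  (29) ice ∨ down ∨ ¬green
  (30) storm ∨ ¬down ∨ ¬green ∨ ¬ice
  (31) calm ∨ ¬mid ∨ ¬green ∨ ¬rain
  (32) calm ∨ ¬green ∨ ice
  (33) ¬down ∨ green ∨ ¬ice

Suppose rain = False.
The clause (green) is unit, so green = True.
The clause (¬calm) is unit, so calm = False.
But (calm) is also a unit clause — contradiction.
So every satisfying assignment has rain = True.

True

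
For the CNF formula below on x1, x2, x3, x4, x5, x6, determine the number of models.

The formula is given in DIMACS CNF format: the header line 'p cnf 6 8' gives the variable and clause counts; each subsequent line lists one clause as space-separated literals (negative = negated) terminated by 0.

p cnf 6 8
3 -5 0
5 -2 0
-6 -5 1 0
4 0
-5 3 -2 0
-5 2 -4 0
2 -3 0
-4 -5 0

4

There are 2^6 = 64 truth assignments over (x1, x2, x3, x4, x5, x6).
Split on x1. With x1 = True, the clauses containing x1 are satisfied and ¬x1 drops from the rest; 2 of the 2^5 = 32 assignments to the other variables satisfy what remains.
With x1 = False, by the same count on the reduced clause set, 2 assignments work.
Total: 2 + 2 = 4.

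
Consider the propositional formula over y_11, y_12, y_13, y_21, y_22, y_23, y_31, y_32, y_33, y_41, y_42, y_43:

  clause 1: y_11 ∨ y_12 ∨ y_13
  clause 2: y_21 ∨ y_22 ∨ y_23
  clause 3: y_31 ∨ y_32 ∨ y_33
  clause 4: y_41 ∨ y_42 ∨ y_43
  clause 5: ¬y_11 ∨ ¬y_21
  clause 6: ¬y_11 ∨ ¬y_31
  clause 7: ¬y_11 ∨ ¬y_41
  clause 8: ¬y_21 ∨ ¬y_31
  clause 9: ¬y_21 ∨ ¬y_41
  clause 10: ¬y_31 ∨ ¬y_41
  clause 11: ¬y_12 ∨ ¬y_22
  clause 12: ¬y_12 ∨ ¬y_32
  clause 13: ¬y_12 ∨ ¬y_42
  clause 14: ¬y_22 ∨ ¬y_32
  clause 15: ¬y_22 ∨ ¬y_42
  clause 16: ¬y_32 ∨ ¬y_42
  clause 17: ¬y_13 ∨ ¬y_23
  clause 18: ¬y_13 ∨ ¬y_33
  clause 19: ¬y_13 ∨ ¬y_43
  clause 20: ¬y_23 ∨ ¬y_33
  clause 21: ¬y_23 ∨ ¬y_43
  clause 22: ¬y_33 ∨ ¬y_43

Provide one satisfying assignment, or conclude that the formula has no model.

UNSATISFIABLE

Try y_11 = False.
Try y_12 = True.
The clause (¬y_22) is unit, so y_22 = False.
The clause (¬y_32) is unit, so y_32 = False.
The clause (¬y_42) is unit, so y_42 = False.
Try y_21 = True.
The clause (¬y_31) is unit, so y_31 = False.
The clause (y_33) is unit, so y_33 = True.
The clause (¬y_41) is unit, so y_41 = False.
The clause (y_43) is unit, so y_43 = True.
Now (¬y_43) is unsatisfied and unit — conflict.
That branch fails; take y_21 = False instead.
The clause (y_23) is unit, so y_23 = True.
The clause (¬y_13) is unit, so y_13 = False.
The clause (¬y_33) is unit, so y_33 = False.
The clause (y_31) is unit, so y_31 = True.
The clause (¬y_41) is unit, so y_41 = False.
The clause (y_43) is unit, so y_43 = True.
Now (¬y_43) is unsatisfied and unit — conflict.
Neither y_21 = True nor y_21 = False works.
That branch fails; take y_12 = False instead.
The clause (y_13) is unit, so y_13 = True.
The clause (¬y_23) is unit, so y_23 = False.
The clause (¬y_33) is unit, so y_33 = False.
The clause (¬y_43) is unit, so y_43 = False.
Try y_21 = True.
The clause (¬y_31) is unit, so y_31 = False.
The clause (y_32) is unit, so y_32 = True.
The clause (¬y_41) is unit, so y_41 = False.
The clause (y_42) is unit, so y_42 = True.
Now (¬y_42) is unsatisfied and unit — conflict.
That branch fails; take y_21 = False instead.
The clause (y_22) is unit, so y_22 = True.
The clause (¬y_32) is unit, so y_32 = False.
The clause (y_31) is unit, so y_31 = True.
The clause (¬y_41) is unit, so y_41 = False.
The clause (y_42) is unit, so y_42 = True.
Now (¬y_42) is unsatisfied and unit — conflict.
Neither y_21 = True nor y_21 = False works.
Neither y_12 = True nor y_12 = False works.
That branch fails; take y_11 = True instead.
The clause (¬y_21) is unit, so y_21 = False.
The clause (¬y_31) is unit, so y_31 = False.
The clause (¬y_41) is unit, so y_41 = False.
Try y_22 = True.
The clause (¬y_12) is unit, so y_12 = False.
The clause (¬y_32) is unit, so y_32 = False.
The clause (y_33) is unit, so y_33 = True.
The clause (¬y_42) is unit, so y_42 = False.
The clause (y_43) is unit, so y_43 = True.
Now (¬y_43) is unsatisfied and unit — conflict.
That branch fails; take y_22 = False instead.
The clause (y_23) is unit, so y_23 = True.
The clause (¬y_13) is unit, so y_13 = False.
The clause (¬y_33) is unit, so y_33 = False.
The clause (y_32) is unit, so y_32 = True.
The clause (¬y_12) is unit, so y_12 = False.
The clause (¬y_42) is unit, so y_42 = False.
The clause (y_43) is unit, so y_43 = True.
Now (¬y_43) is unsatisfied and unit — conflict.
Neither y_22 = True nor y_22 = False works.
Neither y_11 = True nor y_11 = False works.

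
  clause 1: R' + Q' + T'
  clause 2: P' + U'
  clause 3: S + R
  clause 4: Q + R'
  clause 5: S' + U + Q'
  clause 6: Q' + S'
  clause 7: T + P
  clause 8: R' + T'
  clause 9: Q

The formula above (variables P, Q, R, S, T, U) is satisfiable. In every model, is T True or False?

False

Suppose T = 1.
From the singleton clause (R'), R = 0.
From the singleton clause (S), S = 1.
From the singleton clause (Q'), Q = 0.
But (Q) is also a unit clause — contradiction.
So every satisfying assignment has T = False.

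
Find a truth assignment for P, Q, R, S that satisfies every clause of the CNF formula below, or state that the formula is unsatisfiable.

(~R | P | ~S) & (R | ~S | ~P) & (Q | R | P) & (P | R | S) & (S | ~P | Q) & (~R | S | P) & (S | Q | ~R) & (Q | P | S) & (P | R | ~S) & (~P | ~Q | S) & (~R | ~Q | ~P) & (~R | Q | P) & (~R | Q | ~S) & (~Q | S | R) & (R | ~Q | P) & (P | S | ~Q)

Branch on R: set R = 0.
Branch on S: set S = 0.
From the singleton clause (P), P = 1.
From the singleton clause (Q), Q = 1.
Now (~Q) is unsatisfied and unit — conflict.
Backtrack on S: now try S = 1.
From the singleton clause (~P), P = 0.
Now (P) is unsatisfied and unit — conflict.
Both values of S lead to a conflict.
Backtrack on R: now try R = 1.
Branch on P: set P = 1.
From the singleton clause (~Q), Q = 0.
From the singleton clause (S), S = 1.
Now (~S) is unsatisfied and unit — conflict.
Backtrack on P: now try P = 0.
From the singleton clause (~S), S = 0.
Now (S) is unsatisfied and unit — conflict.
Both values of P lead to a conflict.
Both values of R lead to a conflict.

UNSATISFIABLE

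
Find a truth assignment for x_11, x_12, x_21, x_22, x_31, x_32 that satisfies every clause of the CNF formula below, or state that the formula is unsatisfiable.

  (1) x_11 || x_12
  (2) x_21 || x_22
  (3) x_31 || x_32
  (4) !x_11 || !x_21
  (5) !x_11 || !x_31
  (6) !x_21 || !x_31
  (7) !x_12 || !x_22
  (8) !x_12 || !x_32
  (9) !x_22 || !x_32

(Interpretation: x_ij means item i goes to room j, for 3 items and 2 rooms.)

UNSATISFIABLE

Suppose x_11 = true.
The clause (!x_21) is unit, so x_21 = false.
The clause (x_22) is unit, so x_22 = true.
The clause (!x_31) is unit, so x_31 = false.
The clause (x_32) is unit, so x_32 = true.
But (!x_32) is also a unit clause — contradiction.
That branch fails; take x_11 = false instead.
The clause (x_12) is unit, so x_12 = true.
The clause (!x_22) is unit, so x_22 = false.
The clause (x_21) is unit, so x_21 = true.
The clause (!x_31) is unit, so x_31 = false.
The clause (x_32) is unit, so x_32 = true.
But (!x_32) is also a unit clause — contradiction.
Neither x_11 = true nor x_11 = false works.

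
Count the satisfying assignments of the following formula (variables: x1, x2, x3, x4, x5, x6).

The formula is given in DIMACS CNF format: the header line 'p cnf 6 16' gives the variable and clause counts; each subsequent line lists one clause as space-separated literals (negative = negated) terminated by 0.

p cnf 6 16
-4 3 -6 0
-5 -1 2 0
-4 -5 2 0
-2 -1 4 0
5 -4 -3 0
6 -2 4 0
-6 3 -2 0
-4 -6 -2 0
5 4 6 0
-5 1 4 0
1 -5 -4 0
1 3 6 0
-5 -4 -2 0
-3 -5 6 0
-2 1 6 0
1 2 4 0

There are 2^6 = 64 truth assignments over (x1, x2, x3, x4, x5, x6).
Split on x6. With x6 = True, the clauses containing x6 are satisfied and ¬x6 drops from the rest; 3 of the 2^5 = 32 assignments to the other variables satisfy what remains.
With x6 = False, by the same count on the reduced clause set, 2 assignments work.
Total: 3 + 2 = 5.

5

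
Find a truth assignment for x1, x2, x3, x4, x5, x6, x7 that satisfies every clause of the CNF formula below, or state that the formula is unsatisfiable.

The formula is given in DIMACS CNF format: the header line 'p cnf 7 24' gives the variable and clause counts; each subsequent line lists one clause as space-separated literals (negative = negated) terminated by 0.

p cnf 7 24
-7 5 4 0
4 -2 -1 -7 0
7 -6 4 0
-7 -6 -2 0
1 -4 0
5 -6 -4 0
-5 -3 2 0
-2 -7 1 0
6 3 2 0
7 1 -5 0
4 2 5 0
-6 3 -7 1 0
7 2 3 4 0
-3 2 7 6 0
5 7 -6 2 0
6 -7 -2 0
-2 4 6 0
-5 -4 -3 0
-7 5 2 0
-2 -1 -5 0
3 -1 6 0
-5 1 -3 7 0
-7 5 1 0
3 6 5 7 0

Try x1 = True.
Try x2 = True.
(¬x5) alone gives x5 = False.
Try x7 = False.
Try x6 = False.
(x4) alone gives x4 = True.
(x3) alone gives x3 = True.
This assignment satisfies each clause.

x1 ↦ True,  x2 ↦ True,  x3 ↦ True,  x4 ↦ True,  x5 ↦ False,  x6 ↦ False,  x7 ↦ False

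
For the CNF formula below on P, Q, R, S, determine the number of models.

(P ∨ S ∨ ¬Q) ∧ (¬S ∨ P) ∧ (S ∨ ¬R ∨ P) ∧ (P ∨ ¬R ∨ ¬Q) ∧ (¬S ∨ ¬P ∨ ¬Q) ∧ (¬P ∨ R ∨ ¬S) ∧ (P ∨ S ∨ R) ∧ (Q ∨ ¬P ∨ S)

There are 2^4 = 16 truth assignments over (P, Q, R, S).
Check each against the 8 clauses (columns in the order P, Q, R, S):
  F F F F  ✗ fails (P ∨ S ∨ R)
  F F F T  ✗ fails (¬S ∨ P)
  F F T F  ✗ fails (S ∨ ¬R ∨ P)
  F F T T  ✗ fails (¬S ∨ P)
  F T F F  ✗ fails (P ∨ S ∨ ¬Q)
  F T F T  ✗ fails (¬S ∨ P)
  F T T F  ✗ fails (P ∨ S ∨ ¬Q)
  F T T T  ✗ fails (¬S ∨ P)
  T F F F  ✗ fails (Q ∨ ¬P ∨ S)
  T F F T  ✗ fails (¬P ∨ R ∨ ¬S)
  T F T F  ✗ fails (Q ∨ ¬P ∨ S)
  T F T T  ✓ satisfies all
  T T F F  ✓ satisfies all
  T T F T  ✗ fails (¬S ∨ ¬P ∨ ¬Q)
  T T T F  ✓ satisfies all
  T T T T  ✗ fails (¬S ∨ ¬P ∨ ¬Q)
3 of the 16 rows are models.

3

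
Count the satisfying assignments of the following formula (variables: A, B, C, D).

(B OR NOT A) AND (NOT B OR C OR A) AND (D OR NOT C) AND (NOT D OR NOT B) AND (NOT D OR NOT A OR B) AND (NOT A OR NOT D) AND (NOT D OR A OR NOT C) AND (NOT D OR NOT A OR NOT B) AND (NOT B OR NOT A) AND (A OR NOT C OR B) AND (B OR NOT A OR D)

There are 2^4 = 16 truth assignments over (A, B, C, D).
Check each against the 11 clauses (columns in the order A, B, C, D):
  F F F F  ✓ satisfies all
  F F F T  ✓ satisfies all
  F F T F  ✗ fails (D OR NOT C)
  F F T T  ✗ fails (NOT D OR A OR NOT C)
  F T F F  ✗ fails (NOT B OR C OR A)
  F T F T  ✗ fails (NOT B OR C OR A)
  F T T F  ✗ fails (D OR NOT C)
  F T T T  ✗ fails (NOT D OR NOT B)
  T F F F  ✗ fails (B OR NOT A)
  T F F T  ✗ fails (B OR NOT A)
  T F T F  ✗ fails (B OR NOT A)
  T F T T  ✗ fails (B OR NOT A)
  T T F F  ✗ fails (NOT B OR NOT A)
  T T F T  ✗ fails (NOT D OR NOT B)
  T T T F  ✗ fails (D OR NOT C)
  T T T T  ✗ fails (NOT D OR NOT B)
2 of the 16 rows are models.

2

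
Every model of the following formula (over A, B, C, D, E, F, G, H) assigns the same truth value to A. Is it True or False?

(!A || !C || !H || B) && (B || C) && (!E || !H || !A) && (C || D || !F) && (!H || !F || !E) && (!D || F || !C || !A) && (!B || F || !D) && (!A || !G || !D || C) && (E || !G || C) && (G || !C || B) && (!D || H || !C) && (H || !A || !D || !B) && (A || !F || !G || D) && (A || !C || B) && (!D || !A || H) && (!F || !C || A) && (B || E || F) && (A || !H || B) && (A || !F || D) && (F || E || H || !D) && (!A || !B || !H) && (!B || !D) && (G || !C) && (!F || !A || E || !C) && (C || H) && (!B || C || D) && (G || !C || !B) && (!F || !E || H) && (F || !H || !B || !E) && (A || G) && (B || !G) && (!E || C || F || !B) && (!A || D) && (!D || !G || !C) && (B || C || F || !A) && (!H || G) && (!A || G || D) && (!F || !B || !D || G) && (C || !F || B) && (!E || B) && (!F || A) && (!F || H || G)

False

Suppose A = true.
Unit clause (D) forces D = true.
Unit clause (H) forces H = true.
Unit clause (!E) forces E = false.
Unit clause (!B) forces B = false.
Unit clause (!C) forces C = false.
That conflicts with the unit clause (C).
So every satisfying assignment has A = False.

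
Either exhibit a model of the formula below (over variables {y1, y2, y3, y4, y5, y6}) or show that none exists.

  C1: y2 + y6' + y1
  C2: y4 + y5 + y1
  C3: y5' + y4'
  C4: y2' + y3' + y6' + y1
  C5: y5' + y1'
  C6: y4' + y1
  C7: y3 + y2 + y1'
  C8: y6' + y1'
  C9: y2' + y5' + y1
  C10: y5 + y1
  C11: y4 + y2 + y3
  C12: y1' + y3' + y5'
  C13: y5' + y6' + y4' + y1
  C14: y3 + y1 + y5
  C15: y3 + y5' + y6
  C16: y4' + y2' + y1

y1: 1,  y2: 1,  y3: 1,  y4: 1,  y5: 0,  y6: 0

Case y5 = 0:
Unit clause (y1) forces y1 = 1.
Unit clause (y6') forces y6 = 0.
Case y3 = 1:
Every clause is now satisfied; y2, y4 are unconstrained.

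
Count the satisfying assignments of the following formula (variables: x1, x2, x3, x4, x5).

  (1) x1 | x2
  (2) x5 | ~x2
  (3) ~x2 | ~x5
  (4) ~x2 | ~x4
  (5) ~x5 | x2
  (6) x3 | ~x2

4

There are 2^5 = 32 truth assignments over (x1, x2, x3, x4, x5).
Split on x5. With x5 = 1, the clauses containing x5 are satisfied and ~x5 drops from the rest; 0 of the 2^4 = 16 assignments to the other variables satisfy what remains.
With x5 = 0, by the same count on the reduced clause set, 4 assignments work.
Total: 0 + 4 = 4.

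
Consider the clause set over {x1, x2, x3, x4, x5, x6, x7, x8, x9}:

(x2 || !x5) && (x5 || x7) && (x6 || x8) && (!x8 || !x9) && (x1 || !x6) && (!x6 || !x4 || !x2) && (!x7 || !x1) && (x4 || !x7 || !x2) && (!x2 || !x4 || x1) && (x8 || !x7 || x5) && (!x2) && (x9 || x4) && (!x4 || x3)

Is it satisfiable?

From the singleton clause (!x2), x2 = false.
From the singleton clause (!x5), x5 = false.
From the singleton clause (x7), x7 = true.
From the singleton clause (!x1), x1 = false.
From the singleton clause (!x6), x6 = false.
From the singleton clause (x8), x8 = true.
From the singleton clause (!x9), x9 = false.
From the singleton clause (x4), x4 = true.
From the singleton clause (x3), x3 = true.
All clauses are satisfied.
A satisfying assignment: x1=false, x2=false, x3=true, x4=true, x5=false, x6=false, x7=true, x8=true, x9=false.

Yes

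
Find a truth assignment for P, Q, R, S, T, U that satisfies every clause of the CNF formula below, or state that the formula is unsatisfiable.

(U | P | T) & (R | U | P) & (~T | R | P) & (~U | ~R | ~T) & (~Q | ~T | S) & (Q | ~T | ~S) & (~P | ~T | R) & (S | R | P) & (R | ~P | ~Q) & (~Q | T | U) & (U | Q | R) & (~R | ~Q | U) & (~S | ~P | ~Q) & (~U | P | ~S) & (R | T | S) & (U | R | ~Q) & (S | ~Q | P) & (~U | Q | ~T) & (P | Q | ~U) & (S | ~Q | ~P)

Suppose U = 0.
Suppose P = 1.
Suppose T = 0.
(~Q) alone gives Q = 0.
(R) alone gives R = 1.
All clauses hold; S can take either value.

P: 1; Q: 0; R: 1; S: 1; T: 0; U: 0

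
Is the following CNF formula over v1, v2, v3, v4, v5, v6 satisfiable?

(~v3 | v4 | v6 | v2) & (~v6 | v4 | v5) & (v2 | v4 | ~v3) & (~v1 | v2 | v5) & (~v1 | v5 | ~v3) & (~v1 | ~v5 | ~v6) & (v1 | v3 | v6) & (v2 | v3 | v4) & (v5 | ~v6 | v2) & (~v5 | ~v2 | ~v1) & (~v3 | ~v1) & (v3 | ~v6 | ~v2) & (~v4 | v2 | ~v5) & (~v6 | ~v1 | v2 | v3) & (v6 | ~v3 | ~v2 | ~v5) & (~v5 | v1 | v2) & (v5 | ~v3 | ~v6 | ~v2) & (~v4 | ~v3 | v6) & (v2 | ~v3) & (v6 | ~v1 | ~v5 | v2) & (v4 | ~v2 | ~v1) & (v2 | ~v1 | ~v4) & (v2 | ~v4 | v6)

Yes, satisfiable

Case v3 = 1:
(~v1) alone gives v1 = 0.
(v2) alone gives v2 = 1.
Case v6 = 1:
(v5) alone gives v5 = 1.
Every clause is now satisfied; v4 is unconstrained.
A satisfying assignment: v1=0,  v2=1,  v3=1,  v4=0,  v5=1,  v6=1.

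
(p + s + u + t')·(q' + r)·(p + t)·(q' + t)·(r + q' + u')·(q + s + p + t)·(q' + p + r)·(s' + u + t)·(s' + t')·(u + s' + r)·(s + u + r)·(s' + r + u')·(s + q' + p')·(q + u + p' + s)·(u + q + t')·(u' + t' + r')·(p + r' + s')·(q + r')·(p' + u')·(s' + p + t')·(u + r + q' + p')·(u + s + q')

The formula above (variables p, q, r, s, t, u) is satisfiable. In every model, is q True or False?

Suppose q = 1.
(r) alone gives r = 1.
(t) alone gives t = 1.
(s') alone gives s = 0.
(p') alone gives p = 0.
(u) alone gives u = 1.
Now (u') is unsatisfied and unit — conflict.
So every satisfying assignment has q = False.

False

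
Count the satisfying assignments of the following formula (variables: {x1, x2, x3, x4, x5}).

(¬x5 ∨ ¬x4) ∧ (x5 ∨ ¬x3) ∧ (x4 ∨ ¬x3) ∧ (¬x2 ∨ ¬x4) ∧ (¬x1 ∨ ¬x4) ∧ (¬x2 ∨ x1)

There are 2^5 = 32 truth assignments over (x1, x2, x3, x4, x5).
Split on x5. With x5 = True, the clauses containing x5 are satisfied and ¬x5 drops from the rest; 3 of the 2^4 = 16 assignments to the other variables satisfy what remains.
With x5 = False, by the same count on the reduced clause set, 4 assignments work.
(One model: x1=F, x2=F, x3=F, x4=F, x5=F.)
Total: 3 + 4 = 7.

7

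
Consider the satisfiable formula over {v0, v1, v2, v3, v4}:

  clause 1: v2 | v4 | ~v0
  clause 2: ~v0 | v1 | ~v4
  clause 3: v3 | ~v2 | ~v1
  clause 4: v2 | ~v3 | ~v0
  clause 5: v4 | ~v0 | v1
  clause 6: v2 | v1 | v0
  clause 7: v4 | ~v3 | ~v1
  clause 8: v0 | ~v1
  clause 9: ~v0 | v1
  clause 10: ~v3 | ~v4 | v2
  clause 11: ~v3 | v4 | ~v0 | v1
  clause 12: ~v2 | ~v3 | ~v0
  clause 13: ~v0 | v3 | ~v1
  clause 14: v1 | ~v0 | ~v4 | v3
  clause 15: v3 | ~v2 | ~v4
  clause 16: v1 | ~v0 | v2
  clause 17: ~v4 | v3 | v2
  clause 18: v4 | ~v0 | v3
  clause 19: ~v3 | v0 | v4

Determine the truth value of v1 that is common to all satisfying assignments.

Suppose v1 = 1.
(v0) alone gives v0 = 1.
(v3) alone gives v3 = 1.
(v2) alone gives v2 = 1.
Now (~v2) is unsatisfied and unit — conflict.
So every satisfying assignment has v1 = False.

False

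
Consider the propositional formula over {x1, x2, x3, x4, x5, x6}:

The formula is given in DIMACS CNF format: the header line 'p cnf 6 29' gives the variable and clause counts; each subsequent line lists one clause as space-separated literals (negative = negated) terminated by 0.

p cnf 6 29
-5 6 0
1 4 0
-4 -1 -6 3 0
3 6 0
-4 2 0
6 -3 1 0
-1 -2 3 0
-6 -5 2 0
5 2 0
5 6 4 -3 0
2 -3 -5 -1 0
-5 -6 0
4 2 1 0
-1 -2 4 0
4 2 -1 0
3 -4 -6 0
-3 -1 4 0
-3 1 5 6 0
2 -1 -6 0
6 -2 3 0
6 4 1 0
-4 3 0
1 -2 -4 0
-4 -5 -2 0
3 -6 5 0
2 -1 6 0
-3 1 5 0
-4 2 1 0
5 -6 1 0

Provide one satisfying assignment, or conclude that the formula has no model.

x1 ↦ True, x2 ↦ True, x3 ↦ True, x4 ↦ True, x5 ↦ False, x6 ↦ False

Case x5 = False:
The clause (x2) is unit, so x2 = True.
Case x1 = True:
The clause (x3) is unit, so x3 = True.
The clause (x4) is unit, so x4 = True.
No clause remains; x6 is free.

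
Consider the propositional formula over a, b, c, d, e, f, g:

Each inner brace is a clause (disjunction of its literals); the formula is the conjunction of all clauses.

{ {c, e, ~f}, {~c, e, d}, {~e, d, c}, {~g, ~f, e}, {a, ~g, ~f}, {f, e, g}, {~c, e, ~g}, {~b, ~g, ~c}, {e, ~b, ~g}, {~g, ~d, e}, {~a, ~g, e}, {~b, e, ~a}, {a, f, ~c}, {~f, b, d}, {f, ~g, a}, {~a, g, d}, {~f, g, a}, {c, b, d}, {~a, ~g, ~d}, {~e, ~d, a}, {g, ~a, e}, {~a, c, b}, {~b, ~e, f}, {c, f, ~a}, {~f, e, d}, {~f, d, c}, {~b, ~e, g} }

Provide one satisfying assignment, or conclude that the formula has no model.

a=1,  b=0,  c=1,  d=0,  e=1,  f=0,  g=1

Branch on c: set c = 1.
Branch on e: set e = 1.
Branch on b: set b = 0.
Branch on a: set a = 1.
Branch on f: set f = 0.
Branch on g: set g = 1.
From the singleton clause (~d), d = 0.
All clauses are satisfied.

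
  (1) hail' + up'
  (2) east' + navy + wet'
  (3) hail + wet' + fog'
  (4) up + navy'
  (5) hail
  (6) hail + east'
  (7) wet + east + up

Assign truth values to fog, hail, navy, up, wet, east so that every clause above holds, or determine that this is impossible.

From the singleton clause (hail), hail = 1.
From the singleton clause (up'), up = 0.
From the singleton clause (navy'), navy = 0.
Case east = 1:
From the singleton clause (wet'), wet = 0.
Every clause is now satisfied; fog is unconstrained.

fog: 0, hail: 1, navy: 0, up: 0, wet: 0, east: 1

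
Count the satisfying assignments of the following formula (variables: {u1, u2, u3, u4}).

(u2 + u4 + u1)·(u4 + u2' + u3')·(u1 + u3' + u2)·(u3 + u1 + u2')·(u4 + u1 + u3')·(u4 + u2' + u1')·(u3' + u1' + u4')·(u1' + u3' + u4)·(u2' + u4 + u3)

5

There are 2^4 = 16 truth assignments over (u1, u2, u3, u4).
Split on u1. With u1 = 1, the clauses containing u1 are satisfied and u1' drops from the rest; 3 of the 2^3 = 8 assignments to the other variables satisfy what remains.
With u1 = 0, by the same count on the reduced clause set, 2 assignments work.
(One model: u1=F, u2=F, u3=F, u4=T.)
Total: 3 + 2 = 5.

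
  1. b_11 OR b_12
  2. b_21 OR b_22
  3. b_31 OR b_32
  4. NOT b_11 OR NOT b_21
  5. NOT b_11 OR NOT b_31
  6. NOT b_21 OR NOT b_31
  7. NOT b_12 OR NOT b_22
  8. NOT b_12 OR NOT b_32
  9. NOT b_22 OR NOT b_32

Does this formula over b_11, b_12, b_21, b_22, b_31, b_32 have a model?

Case b_11 = true:
From the singleton clause (NOT b_21), b_21 = false.
From the singleton clause (b_22), b_22 = true.
From the singleton clause (NOT b_31), b_31 = false.
From the singleton clause (b_32), b_32 = true.
That conflicts with the unit clause (NOT b_32).
That branch fails; take b_11 = false instead.
From the singleton clause (b_12), b_12 = true.
From the singleton clause (NOT b_22), b_22 = false.
From the singleton clause (b_21), b_21 = true.
From the singleton clause (NOT b_31), b_31 = false.
From the singleton clause (b_32), b_32 = true.
That conflicts with the unit clause (NOT b_32).
Neither b_11 = true nor b_11 = false works.
No assignment satisfies every clause.

No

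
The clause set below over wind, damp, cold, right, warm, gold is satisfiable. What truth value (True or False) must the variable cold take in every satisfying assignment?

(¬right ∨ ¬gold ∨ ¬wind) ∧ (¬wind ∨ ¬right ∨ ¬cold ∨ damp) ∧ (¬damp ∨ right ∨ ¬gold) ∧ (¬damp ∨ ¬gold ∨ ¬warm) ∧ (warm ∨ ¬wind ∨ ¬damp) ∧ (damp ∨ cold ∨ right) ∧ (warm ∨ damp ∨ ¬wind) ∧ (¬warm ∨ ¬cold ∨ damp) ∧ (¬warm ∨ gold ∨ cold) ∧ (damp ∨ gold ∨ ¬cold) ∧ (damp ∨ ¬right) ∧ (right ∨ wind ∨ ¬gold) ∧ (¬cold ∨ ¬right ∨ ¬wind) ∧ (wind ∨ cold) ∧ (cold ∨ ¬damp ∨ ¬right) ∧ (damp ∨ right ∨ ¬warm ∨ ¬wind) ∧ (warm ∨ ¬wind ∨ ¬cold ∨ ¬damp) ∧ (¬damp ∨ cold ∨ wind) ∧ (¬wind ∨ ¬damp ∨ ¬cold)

Suppose cold = False.
The clause (wind) is unit, so wind = True.
Suppose right = False.
The clause (damp) is unit, so damp = True.
The clause (¬gold) is unit, so gold = False.
The clause (warm) is unit, so warm = True.
Now (¬warm) is unsatisfied and unit — conflict.
That branch fails; take right = True instead.
The clause (¬gold) is unit, so gold = False.
The clause (¬warm) is unit, so warm = False.
The clause (¬damp) is unit, so damp = False.
Now (damp) is unsatisfied and unit — conflict.
Either choice for right ends in contradiction.
So every satisfying assignment has cold = True.

True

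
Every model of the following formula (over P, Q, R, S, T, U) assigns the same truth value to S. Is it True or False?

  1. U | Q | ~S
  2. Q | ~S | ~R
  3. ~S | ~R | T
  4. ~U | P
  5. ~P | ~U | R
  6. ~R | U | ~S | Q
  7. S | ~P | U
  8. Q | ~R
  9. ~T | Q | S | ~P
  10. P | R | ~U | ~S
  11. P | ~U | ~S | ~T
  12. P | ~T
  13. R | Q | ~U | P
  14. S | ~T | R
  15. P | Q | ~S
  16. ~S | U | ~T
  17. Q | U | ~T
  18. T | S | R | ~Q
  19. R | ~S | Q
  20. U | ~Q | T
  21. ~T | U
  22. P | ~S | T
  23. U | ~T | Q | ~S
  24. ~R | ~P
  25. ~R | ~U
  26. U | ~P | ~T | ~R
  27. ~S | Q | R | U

Suppose S = 1.
Case U = 1:
Unit clause (P) forces P = 1.
Unit clause (R) forces R = 1.
Now (~R) is unsatisfied and unit — conflict.
So U must be the other value — set U = 0.
Unit clause (Q) forces Q = 1.
Unit clause (~T) forces T = 0.
Now (T) is unsatisfied and unit — conflict.
Neither U = 1 nor U = 0 works.
So every satisfying assignment has S = False.

False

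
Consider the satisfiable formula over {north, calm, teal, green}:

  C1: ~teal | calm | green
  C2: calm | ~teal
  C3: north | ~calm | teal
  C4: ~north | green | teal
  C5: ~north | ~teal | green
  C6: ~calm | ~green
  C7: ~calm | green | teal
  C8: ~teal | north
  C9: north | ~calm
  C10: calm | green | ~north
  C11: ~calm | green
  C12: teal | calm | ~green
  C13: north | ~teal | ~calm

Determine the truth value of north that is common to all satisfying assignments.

Suppose north = 1.
Try calm = 1.
(~green) alone gives green = 0.
That conflicts with the unit clause (green).
Undo calm and try calm = 0.
(~teal) alone gives teal = 0.
(green) alone gives green = 1.
That conflicts with the unit clause (~green).
Both values of calm lead to a conflict.
So every satisfying assignment has north = False.

False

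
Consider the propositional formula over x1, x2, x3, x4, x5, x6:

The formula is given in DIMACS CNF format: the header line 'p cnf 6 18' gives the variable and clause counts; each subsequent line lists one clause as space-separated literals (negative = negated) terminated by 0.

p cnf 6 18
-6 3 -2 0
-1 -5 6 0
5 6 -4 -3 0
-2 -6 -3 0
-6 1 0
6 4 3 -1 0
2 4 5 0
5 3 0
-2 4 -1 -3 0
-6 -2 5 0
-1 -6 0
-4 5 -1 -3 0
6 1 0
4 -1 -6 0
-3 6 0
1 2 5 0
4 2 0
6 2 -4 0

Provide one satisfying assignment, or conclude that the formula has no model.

Suppose x6 = False.
From the singleton clause (x1), x1 = True.
From the singleton clause (¬x5), x5 = False.
From the singleton clause (x3), x3 = True.
But (¬x3) is also a unit clause — contradiction.
Backtrack on x6: now try x6 = True.
From the singleton clause (x1), x1 = True.
But (¬x1) is also a unit clause — contradiction.
Neither x6 = True nor x6 = False works.

UNSATISFIABLE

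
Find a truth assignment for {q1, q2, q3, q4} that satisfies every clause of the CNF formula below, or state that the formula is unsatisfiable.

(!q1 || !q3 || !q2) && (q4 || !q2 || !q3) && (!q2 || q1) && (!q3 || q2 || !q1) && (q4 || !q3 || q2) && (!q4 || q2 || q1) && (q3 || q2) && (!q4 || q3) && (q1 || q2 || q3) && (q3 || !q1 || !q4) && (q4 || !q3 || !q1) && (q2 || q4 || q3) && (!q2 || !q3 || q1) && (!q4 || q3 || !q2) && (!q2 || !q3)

Case q2 = true:
Unit clause (q1) forces q1 = true.
Unit clause (!q3) forces q3 = false.
Unit clause (!q4) forces q4 = false.
Every clause now holds.

q1 ↦ true, q2 ↦ true, q3 ↦ false, q4 ↦ false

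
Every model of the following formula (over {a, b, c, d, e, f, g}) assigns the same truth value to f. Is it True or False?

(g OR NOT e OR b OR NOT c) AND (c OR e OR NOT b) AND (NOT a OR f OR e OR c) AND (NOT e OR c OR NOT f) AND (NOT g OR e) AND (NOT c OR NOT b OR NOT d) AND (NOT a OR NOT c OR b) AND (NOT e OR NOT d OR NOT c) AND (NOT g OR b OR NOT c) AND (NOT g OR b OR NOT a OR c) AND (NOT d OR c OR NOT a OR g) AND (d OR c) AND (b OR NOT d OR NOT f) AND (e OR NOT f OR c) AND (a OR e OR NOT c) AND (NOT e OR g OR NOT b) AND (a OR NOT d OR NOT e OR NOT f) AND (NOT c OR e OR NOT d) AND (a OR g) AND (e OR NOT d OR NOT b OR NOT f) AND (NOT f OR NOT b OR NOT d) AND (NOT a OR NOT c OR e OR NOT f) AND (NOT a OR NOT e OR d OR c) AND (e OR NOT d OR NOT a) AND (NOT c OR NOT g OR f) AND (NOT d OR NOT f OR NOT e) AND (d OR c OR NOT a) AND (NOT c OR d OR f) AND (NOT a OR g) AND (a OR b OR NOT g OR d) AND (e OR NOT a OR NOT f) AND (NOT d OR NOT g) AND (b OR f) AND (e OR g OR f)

True

Suppose f = false.
From the singleton clause (b), b = true.
Case c = true:
From the singleton clause (NOT d), d = false.
But (d) is also a unit clause — contradiction.
Backtrack on c: now try c = false.
From the singleton clause (e), e = true.
From the singleton clause (d), d = true.
From the singleton clause (g), g = true.
But (NOT g) is also a unit clause — contradiction.
Both values of c lead to a conflict.
So every satisfying assignment has f = True.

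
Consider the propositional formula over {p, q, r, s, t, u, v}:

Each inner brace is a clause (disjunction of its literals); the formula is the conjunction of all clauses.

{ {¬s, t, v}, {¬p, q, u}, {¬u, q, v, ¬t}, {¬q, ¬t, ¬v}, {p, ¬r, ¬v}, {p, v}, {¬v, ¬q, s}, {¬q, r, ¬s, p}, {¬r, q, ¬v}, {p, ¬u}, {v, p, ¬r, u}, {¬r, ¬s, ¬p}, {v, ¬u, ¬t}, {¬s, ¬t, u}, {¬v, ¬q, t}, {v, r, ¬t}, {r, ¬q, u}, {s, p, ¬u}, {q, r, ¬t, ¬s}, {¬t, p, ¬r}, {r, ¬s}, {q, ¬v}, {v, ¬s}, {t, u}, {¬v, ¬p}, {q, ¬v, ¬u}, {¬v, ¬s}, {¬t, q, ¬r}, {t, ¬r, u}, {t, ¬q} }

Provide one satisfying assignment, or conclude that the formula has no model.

Branch on p: set p = True.
Unit clause (¬v) forces v = False.
Unit clause (¬s) forces s = False.
Branch on q: set q = False.
Unit clause (u) forces u = True.
Unit clause (¬t) forces t = False.
No clause remains; r is free.

p=True,  q=False,  r=True,  s=False,  t=False,  u=True,  v=False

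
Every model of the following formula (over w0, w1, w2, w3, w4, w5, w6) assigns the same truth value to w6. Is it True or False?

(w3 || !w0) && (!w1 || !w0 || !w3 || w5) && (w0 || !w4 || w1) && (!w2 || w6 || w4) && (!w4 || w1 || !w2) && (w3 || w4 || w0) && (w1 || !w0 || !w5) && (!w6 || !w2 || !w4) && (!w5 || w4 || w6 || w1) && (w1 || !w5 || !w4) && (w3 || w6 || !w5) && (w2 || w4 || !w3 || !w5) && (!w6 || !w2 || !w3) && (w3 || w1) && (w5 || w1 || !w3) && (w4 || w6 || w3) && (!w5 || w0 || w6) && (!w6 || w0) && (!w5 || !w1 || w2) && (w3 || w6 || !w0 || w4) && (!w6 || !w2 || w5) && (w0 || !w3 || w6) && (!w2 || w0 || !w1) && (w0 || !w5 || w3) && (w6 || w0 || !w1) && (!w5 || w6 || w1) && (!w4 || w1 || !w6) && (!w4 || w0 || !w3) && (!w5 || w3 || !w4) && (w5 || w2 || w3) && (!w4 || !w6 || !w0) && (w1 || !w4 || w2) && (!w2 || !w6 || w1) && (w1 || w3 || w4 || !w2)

False

Suppose w6 = true.
(w0) alone gives w0 = true.
(w3) alone gives w3 = true.
(!w2) alone gives w2 = false.
(!w4) alone gives w4 = false.
(!w5) alone gives w5 = false.
(!w1) alone gives w1 = false.
That conflicts with the unit clause (w1).
So every satisfying assignment has w6 = False.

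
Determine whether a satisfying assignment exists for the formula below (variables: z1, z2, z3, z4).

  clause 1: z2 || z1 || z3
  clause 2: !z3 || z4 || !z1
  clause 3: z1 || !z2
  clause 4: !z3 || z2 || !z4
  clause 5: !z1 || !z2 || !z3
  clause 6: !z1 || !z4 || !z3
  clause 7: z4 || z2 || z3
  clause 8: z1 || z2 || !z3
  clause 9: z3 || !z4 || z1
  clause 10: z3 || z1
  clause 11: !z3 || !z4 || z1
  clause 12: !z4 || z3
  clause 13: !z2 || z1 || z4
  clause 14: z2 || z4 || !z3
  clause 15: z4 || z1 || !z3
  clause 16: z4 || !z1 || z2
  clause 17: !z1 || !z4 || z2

Try z1 = true.
Try z3 = false.
(!z4) alone gives z4 = false.
(z2) alone gives z2 = true.
Every clause now holds.
A satisfying assignment: z1=true, z2=true, z3=false, z4=false.

Satisfiable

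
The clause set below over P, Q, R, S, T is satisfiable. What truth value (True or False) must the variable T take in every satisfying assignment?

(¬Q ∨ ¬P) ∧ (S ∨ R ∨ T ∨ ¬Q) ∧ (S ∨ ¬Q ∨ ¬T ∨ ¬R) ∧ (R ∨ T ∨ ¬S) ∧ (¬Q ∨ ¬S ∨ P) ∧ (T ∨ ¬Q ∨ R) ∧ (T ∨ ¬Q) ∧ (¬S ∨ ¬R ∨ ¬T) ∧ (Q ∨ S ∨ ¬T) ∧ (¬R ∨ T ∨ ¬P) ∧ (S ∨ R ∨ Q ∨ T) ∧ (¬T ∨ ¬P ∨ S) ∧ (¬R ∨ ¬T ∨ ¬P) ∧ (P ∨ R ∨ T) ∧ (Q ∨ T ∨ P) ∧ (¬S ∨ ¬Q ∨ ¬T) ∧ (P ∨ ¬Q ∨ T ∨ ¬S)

Suppose T = False.
Unit clause (¬Q) forces Q = False.
Unit clause (P) forces P = True.
Unit clause (¬R) forces R = False.
Unit clause (¬S) forces S = False.
That conflicts with the unit clause (S).
So every satisfying assignment has T = True.

True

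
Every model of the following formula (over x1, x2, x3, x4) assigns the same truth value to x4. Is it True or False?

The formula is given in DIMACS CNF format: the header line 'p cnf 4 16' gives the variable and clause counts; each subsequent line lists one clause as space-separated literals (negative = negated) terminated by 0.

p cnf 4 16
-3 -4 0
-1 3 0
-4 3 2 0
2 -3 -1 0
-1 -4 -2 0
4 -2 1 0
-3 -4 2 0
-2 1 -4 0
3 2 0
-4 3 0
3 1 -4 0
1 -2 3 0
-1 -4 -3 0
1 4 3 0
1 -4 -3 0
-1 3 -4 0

Suppose x4 = True.
(¬x3) alone gives x3 = False.
But (x3) is also a unit clause — contradiction.
So every satisfying assignment has x4 = False.

False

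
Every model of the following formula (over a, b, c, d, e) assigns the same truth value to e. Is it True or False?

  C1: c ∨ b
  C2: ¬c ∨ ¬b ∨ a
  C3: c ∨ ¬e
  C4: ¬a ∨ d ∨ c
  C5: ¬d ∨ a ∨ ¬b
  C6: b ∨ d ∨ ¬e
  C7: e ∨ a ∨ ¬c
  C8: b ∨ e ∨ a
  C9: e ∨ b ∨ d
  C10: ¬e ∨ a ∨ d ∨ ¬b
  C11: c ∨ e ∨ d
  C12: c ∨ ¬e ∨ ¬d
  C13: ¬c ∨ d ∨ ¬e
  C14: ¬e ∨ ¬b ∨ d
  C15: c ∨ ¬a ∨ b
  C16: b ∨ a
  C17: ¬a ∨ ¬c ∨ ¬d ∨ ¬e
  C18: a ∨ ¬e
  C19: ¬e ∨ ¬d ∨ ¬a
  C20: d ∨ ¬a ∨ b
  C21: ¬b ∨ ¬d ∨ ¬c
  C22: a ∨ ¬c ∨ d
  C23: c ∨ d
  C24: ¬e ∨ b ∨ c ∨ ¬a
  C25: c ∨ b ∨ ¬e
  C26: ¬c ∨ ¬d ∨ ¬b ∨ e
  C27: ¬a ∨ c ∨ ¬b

Suppose e = True.
The clause (c) is unit, so c = True.
The clause (d) is unit, so d = True.
The clause (¬a) is unit, so a = False.
Now (a) is unsatisfied and unit — conflict.
So every satisfying assignment has e = False.

False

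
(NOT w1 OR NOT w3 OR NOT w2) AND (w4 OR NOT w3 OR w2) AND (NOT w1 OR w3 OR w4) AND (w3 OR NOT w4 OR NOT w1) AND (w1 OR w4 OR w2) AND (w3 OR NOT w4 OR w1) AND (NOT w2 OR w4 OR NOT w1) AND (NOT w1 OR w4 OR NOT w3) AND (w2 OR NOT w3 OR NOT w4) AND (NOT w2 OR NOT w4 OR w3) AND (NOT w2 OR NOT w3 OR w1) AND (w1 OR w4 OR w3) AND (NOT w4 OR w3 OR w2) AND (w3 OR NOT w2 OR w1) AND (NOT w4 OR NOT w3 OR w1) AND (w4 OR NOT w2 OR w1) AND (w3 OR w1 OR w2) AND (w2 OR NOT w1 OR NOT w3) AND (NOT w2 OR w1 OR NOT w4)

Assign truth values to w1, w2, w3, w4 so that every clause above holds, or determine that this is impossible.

Branch on w1: set w1 = false.
Branch on w4: set w4 = true.
The clause (w3) is unit, so w3 = true.
But (NOT w3) is also a unit clause — contradiction.
That branch fails; take w4 = false instead.
The clause (w2) is unit, so w2 = true.
But (NOT w2) is also a unit clause — contradiction.
Either choice for w4 ends in contradiction.
That branch fails; take w1 = true instead.
Branch on w3: set w3 = false.
The clause (w4) is unit, so w4 = true.
But (NOT w4) is also a unit clause — contradiction.
That branch fails; take w3 = true instead.
The clause (NOT w2) is unit, so w2 = false.
But (w2) is also a unit clause — contradiction.
Either choice for w3 ends in contradiction.
Either choice for w1 ends in contradiction.

UNSATISFIABLE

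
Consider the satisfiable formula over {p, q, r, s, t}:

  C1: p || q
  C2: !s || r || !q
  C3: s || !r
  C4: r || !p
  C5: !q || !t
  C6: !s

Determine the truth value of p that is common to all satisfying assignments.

Suppose p = true.
The clause (r) is unit, so r = true.
The clause (s) is unit, so s = true.
But (!s) is also a unit clause — contradiction.
So every satisfying assignment has p = False.

False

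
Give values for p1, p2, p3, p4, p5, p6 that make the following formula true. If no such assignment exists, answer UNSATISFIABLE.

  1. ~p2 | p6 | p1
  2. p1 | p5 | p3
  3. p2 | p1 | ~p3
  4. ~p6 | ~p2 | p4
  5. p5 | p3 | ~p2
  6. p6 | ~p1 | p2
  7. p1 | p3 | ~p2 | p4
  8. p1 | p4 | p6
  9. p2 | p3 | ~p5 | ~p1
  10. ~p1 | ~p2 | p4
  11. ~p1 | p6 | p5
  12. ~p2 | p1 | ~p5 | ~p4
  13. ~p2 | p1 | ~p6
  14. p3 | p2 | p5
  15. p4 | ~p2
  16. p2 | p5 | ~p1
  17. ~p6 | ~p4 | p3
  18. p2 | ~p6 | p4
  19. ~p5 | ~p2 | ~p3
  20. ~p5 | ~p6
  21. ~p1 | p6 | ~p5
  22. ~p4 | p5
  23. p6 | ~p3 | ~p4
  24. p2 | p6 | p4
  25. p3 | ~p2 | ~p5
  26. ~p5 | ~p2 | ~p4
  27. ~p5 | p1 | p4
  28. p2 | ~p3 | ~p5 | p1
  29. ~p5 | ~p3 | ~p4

p1: 0,  p2: 0,  p3: 0,  p4: 1,  p5: 1,  p6: 0

Branch on p4: set p4 = 1.
(p5) alone gives p5 = 1.
(~p6) alone gives p6 = 0.
(~p1) alone gives p1 = 0.
(~p2) alone gives p2 = 0.
(~p3) alone gives p3 = 0.
This assignment satisfies each clause.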